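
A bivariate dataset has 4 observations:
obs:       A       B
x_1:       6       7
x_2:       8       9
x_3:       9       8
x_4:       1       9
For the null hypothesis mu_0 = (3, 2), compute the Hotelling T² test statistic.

Step 1 — sample mean vector:
  mean(A) = (6 + 8 + 9 + 1) / 4 = 24/4 = 6
  mean(B) = (7 + 9 + 8 + 9) / 4 = 33/4 = 8.25
  x̄ = (6, 8.25),  deviation x̄ - mu_0 = (6, 8.25) - (3, 2) = (3, 6.25).

Step 2 — sample covariance matrix, S[i,j] = (1/(n-1)) · Σ_k (x_{k,i} - mean_i) · (x_{k,j} - mean_j), divisor n-1 = 3:
  S[A,A] = ((0)·(0) + (2)·(2) + (3)·(3) + (-5)·(-5)) / 3 = 38/3 = 12.6667
  S[A,B] = ((0)·(-1.25) + (2)·(0.75) + (3)·(-0.25) + (-5)·(0.75)) / 3 = -3/3 = -1
  S[B,B] = ((-1.25)·(-1.25) + (0.75)·(0.75) + (-0.25)·(-0.25) + (0.75)·(0.75)) / 3 = 2.75/3 = 0.9167
  S = [[12.6667, -1],
 [-1, 0.9167]].

Step 3 — invert S. det(S) = 12.6667·0.9167 - (-1)² = 10.6111.
  S^{-1} = (1/det) · [[d, -b], [-b, a]] = [[0.0864, 0.0942],
 [0.0942, 1.1937]].

Step 4 — quadratic form (x̄ - mu_0)^T · S^{-1} · (x̄ - mu_0):
  S^{-1} · (x̄ - mu_0) = (0.8482, 7.7435),
  (x̄ - mu_0)^T · [...] = (3)·(0.8482) + (6.25)·(7.7435) = 50.9411.

Step 5 — scale by n: T² = 4 · 50.9411 = 203.7644.

T² ≈ 203.7644


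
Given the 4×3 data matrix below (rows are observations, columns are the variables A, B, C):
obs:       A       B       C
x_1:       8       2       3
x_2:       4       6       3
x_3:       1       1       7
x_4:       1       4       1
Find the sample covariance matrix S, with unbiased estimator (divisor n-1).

Step 1 — column means:
  mean(A) = (8 + 4 + 1 + 1) / 4 = 14/4 = 3.5
  mean(B) = (2 + 6 + 1 + 4) / 4 = 13/4 = 3.25
  mean(C) = (3 + 3 + 7 + 1) / 4 = 14/4 = 3.5

Step 2 — sample covariance S[i,j] = (1/(n-1)) · Σ_k (x_{k,i} - mean_i) · (x_{k,j} - mean_j), with n-1 = 3.
  S[A,A] = ((4.5)·(4.5) + (0.5)·(0.5) + (-2.5)·(-2.5) + (-2.5)·(-2.5)) / 3 = 33/3 = 11
  S[A,B] = ((4.5)·(-1.25) + (0.5)·(2.75) + (-2.5)·(-2.25) + (-2.5)·(0.75)) / 3 = -0.5/3 = -0.1667
  S[A,C] = ((4.5)·(-0.5) + (0.5)·(-0.5) + (-2.5)·(3.5) + (-2.5)·(-2.5)) / 3 = -5/3 = -1.6667
  S[B,B] = ((-1.25)·(-1.25) + (2.75)·(2.75) + (-2.25)·(-2.25) + (0.75)·(0.75)) / 3 = 14.75/3 = 4.9167
  S[B,C] = ((-1.25)·(-0.5) + (2.75)·(-0.5) + (-2.25)·(3.5) + (0.75)·(-2.5)) / 3 = -10.5/3 = -3.5
  S[C,C] = ((-0.5)·(-0.5) + (-0.5)·(-0.5) + (3.5)·(3.5) + (-2.5)·(-2.5)) / 3 = 19/3 = 6.3333

S is symmetric (S[j,i] = S[i,j]). Assembling:

S = [[11, -0.1667, -1.6667],
 [-0.1667, 4.9167, -3.5],
 [-1.6667, -3.5, 6.3333]]


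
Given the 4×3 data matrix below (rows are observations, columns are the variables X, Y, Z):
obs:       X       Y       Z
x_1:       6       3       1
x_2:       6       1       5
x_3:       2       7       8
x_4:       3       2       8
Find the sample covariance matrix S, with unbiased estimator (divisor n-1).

Step 1 — column means:
  mean(X) = (6 + 6 + 2 + 3) / 4 = 17/4 = 4.25
  mean(Y) = (3 + 1 + 7 + 2) / 4 = 13/4 = 3.25
  mean(Z) = (1 + 5 + 8 + 8) / 4 = 22/4 = 5.5

Step 2 — sample covariance S[i,j] = (1/(n-1)) · Σ_k (x_{k,i} - mean_i) · (x_{k,j} - mean_j), with n-1 = 3.
  S[X,X] = ((1.75)·(1.75) + (1.75)·(1.75) + (-2.25)·(-2.25) + (-1.25)·(-1.25)) / 3 = 12.75/3 = 4.25
  S[X,Y] = ((1.75)·(-0.25) + (1.75)·(-2.25) + (-2.25)·(3.75) + (-1.25)·(-1.25)) / 3 = -11.25/3 = -3.75
  S[X,Z] = ((1.75)·(-4.5) + (1.75)·(-0.5) + (-2.25)·(2.5) + (-1.25)·(2.5)) / 3 = -17.5/3 = -5.8333
  S[Y,Y] = ((-0.25)·(-0.25) + (-2.25)·(-2.25) + (3.75)·(3.75) + (-1.25)·(-1.25)) / 3 = 20.75/3 = 6.9167
  S[Y,Z] = ((-0.25)·(-4.5) + (-2.25)·(-0.5) + (3.75)·(2.5) + (-1.25)·(2.5)) / 3 = 8.5/3 = 2.8333
  S[Z,Z] = ((-4.5)·(-4.5) + (-0.5)·(-0.5) + (2.5)·(2.5) + (2.5)·(2.5)) / 3 = 33/3 = 11

S is symmetric (S[j,i] = S[i,j]). Assembling:

S = [[4.25, -3.75, -5.8333],
 [-3.75, 6.9167, 2.8333],
 [-5.8333, 2.8333, 11]]


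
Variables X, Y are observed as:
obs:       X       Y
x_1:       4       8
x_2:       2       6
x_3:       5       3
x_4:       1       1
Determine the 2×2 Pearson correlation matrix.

Step 1 — column means:
  mean(X) = (4 + 2 + 5 + 1) / 4 = 12/4 = 3
  mean(Y) = (8 + 6 + 3 + 1) / 4 = 18/4 = 4.5

Step 2 — sample variances and covariances s[i,j] = (1/(n-1)) · Σ_k (x_{k,i} - mean_i) · (x_{k,j} - mean_j), with n-1 = 3:
  s[X,X] = ((1)·(1) + (-1)·(-1) + (2)·(2) + (-2)·(-2)) / 3 = 10/3 = 3.3333
  s[X,Y] = ((1)·(3.5) + (-1)·(1.5) + (2)·(-1.5) + (-2)·(-3.5)) / 3 = 6/3 = 2
  s[Y,Y] = ((3.5)·(3.5) + (1.5)·(1.5) + (-1.5)·(-1.5) + (-3.5)·(-3.5)) / 3 = 29/3 = 9.6667
  Sample standard deviations s_i = √(s[i,i]):
  s(X) = √(3.3333) = 1.8257
  s(Y) = √(9.6667) = 3.1091

Step 3 — r_{ij} = s_{ij} / (s_i · s_j):
  r[X,X] = 1 (diagonal).
  r[X,Y] = 2 / (1.8257 · 3.1091) = 2 / 5.6765 = 0.3523
  r[Y,Y] = 1 (diagonal).

R is symmetric with unit diagonal. Assembling:

R = [[1, 0.3523],
 [0.3523, 1]]


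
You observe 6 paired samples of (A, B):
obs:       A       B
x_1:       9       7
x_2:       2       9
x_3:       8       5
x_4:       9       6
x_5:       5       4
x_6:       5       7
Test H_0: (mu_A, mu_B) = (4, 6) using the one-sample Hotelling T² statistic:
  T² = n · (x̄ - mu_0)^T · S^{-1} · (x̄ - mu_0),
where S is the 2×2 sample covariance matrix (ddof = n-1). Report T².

Step 1 — sample mean vector:
  mean(A) = (9 + 2 + 8 + 9 + 5 + 5) / 6 = 38/6 = 6.3333
  mean(B) = (7 + 9 + 5 + 6 + 4 + 7) / 6 = 38/6 = 6.3333
  x̄ = (6.3333, 6.3333),  deviation x̄ - mu_0 = (6.3333, 6.3333) - (4, 6) = (2.3333, 0.3333).

Step 2 — sample covariance matrix, S[i,j] = (1/(n-1)) · Σ_k (x_{k,i} - mean_i) · (x_{k,j} - mean_j), divisor n-1 = 5:
  S[A,A] = ((2.6667)·(2.6667) + (-4.3333)·(-4.3333) + (1.6667)·(1.6667) + (2.6667)·(2.6667) + (-1.3333)·(-1.3333) + (-1.3333)·(-1.3333)) / 5 = 39.3333/5 = 7.8667
  S[A,B] = ((2.6667)·(0.6667) + (-4.3333)·(2.6667) + (1.6667)·(-1.3333) + (2.6667)·(-0.3333) + (-1.3333)·(-2.3333) + (-1.3333)·(0.6667)) / 5 = -10.6667/5 = -2.1333
  S[B,B] = ((0.6667)·(0.6667) + (2.6667)·(2.6667) + (-1.3333)·(-1.3333) + (-0.3333)·(-0.3333) + (-2.3333)·(-2.3333) + (0.6667)·(0.6667)) / 5 = 15.3333/5 = 3.0667
  S = [[7.8667, -2.1333],
 [-2.1333, 3.0667]].

Step 3 — invert S. det(S) = 7.8667·3.0667 - (-2.1333)² = 19.5733.
  S^{-1} = (1/det) · [[d, -b], [-b, a]] = [[0.1567, 0.109],
 [0.109, 0.4019]].

Step 4 — quadratic form (x̄ - mu_0)^T · S^{-1} · (x̄ - mu_0):
  S^{-1} · (x̄ - mu_0) = (0.4019, 0.3883),
  (x̄ - mu_0)^T · [...] = (2.3333)·(0.4019) + (0.3333)·(0.3883) = 1.0672.

Step 5 — scale by n: T² = 6 · 1.0672 = 6.4033.

T² ≈ 6.4033


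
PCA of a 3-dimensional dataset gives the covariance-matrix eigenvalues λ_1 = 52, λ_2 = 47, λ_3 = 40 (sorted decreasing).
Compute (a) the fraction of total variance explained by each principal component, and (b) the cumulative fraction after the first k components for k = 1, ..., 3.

Step 1 — total variance = trace(Sigma) = Σ λ_i = 52 + 47 + 40 = 139.

Step 2 — fraction explained by component i = λ_i / Σ λ:
  PC1: 52/139 = 0.3741
  PC2: 47/139 = 0.3381
  PC3: 40/139 = 0.2878

Step 3 — cumulative fraction after k components = (λ_1 + ... + λ_k) / Σ λ:
  k = 1: 52/139 = 0.3741
  k = 2: (52 + 47)/139 = 99/139 = 0.7122
  k = 3: (52 + 47 + 40)/139 = 139/139 = 1

Summary (fraction, with percent):

explained: PC1 0.3741 (37.41%), PC2 0.3381 (33.81%), PC3 0.2878 (28.78%);  cumulative: 0.3741, 0.7122, 1


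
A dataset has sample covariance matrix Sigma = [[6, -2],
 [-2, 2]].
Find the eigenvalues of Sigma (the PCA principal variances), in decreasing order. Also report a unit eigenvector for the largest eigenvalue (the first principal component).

Step 1 — characteristic polynomial of 2×2 Sigma:
  det(Sigma - λI) = λ² - trace · λ + det = 0.
  trace = 6 + 2 = 8, det = 6·2 - (-2)² = 8.
Step 2 — discriminant:
  Δ = trace² - 4·det = 64 - 32 = 32.
Step 3 — eigenvalues:
  λ = (trace ± √Δ)/2 = (8 ± 5.6569)/2,
  λ_1 = 6.8284,  λ_2 = 1.1716.

Step 4 — unit eigenvector for λ_1: solve (Sigma - λ_1 I)v = 0. First row:
  (6 - 6.8284)·v_x + (-2)·v_y = 0, i.e. (-0.8284)·v_x + (-2)·v_y = 0,
  so v ∝ (b, λ_1 - a) = (-2, 0.8284); multiply by -1 so the first entry is positive: u = (2, -0.8284).
  ||u|| = √((2)² + (-0.8284)²) = √(4.6863) ≈ 2.1648,
  v_1 = u/||u|| ≈ (0.9239, -0.3827) (||v_1|| = 1).

λ_1 = 6.8284,  λ_2 = 1.1716;  v_1 ≈ (0.9239, -0.3827)


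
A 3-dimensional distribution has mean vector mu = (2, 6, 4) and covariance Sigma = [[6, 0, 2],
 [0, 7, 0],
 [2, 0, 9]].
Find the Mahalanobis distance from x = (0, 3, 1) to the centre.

Step 1 — centre the observation: (x - mu) = (-2, -3, -3).

Step 2 — invert Sigma (cofactor / det for 3×3, or solve directly):
  Sigma^{-1} = [[0.18, 0, -0.04],
 [0, 0.1429, 0],
 [-0.04, 0, 0.12]].

Step 3 — form the quadratic (x - mu)^T · Sigma^{-1} · (x - mu):
  Sigma^{-1} · (x - mu) = (-0.24, -0.4286, -0.28).
  (x - mu)^T · [Sigma^{-1} · (x - mu)] = (-2)·(-0.24) + (-3)·(-0.4286) + (-3)·(-0.28) = 2.6057.

Step 4 — take square root: d = √(2.6057) ≈ 1.6142.

d(x, mu) = √(2.6057) ≈ 1.6142


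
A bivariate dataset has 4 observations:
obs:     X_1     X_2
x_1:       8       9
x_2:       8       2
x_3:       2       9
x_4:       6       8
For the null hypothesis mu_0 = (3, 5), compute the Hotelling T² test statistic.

Step 1 — sample mean vector:
  mean(X_1) = (8 + 8 + 2 + 6) / 4 = 24/4 = 6
  mean(X_2) = (9 + 2 + 9 + 8) / 4 = 28/4 = 7
  x̄ = (6, 7),  deviation x̄ - mu_0 = (6, 7) - (3, 5) = (3, 2).

Step 2 — sample covariance matrix, S[i,j] = (1/(n-1)) · Σ_k (x_{k,i} - mean_i) · (x_{k,j} - mean_j), divisor n-1 = 3:
  S[X_1,X_1] = ((2)·(2) + (2)·(2) + (-4)·(-4) + (0)·(0)) / 3 = 24/3 = 8
  S[X_1,X_2] = ((2)·(2) + (2)·(-5) + (-4)·(2) + (0)·(1)) / 3 = -14/3 = -4.6667
  S[X_2,X_2] = ((2)·(2) + (-5)·(-5) + (2)·(2) + (1)·(1)) / 3 = 34/3 = 11.3333
  S = [[8, -4.6667],
 [-4.6667, 11.3333]].

Step 3 — invert S. det(S) = 8·11.3333 - (-4.6667)² = 68.8889.
  S^{-1} = (1/det) · [[d, -b], [-b, a]] = [[0.1645, 0.0677],
 [0.0677, 0.1161]].

Step 4 — quadratic form (x̄ - mu_0)^T · S^{-1} · (x̄ - mu_0):
  S^{-1} · (x̄ - mu_0) = (0.629, 0.4355),
  (x̄ - mu_0)^T · [...] = (3)·(0.629) + (2)·(0.4355) = 2.7581.

Step 5 — scale by n: T² = 4 · 2.7581 = 11.0323.

T² ≈ 11.0323


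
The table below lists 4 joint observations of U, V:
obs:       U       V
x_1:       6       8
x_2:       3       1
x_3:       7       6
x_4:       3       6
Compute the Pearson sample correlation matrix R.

Step 1 — column means:
  mean(U) = (6 + 3 + 7 + 3) / 4 = 19/4 = 4.75
  mean(V) = (8 + 1 + 6 + 6) / 4 = 21/4 = 5.25

Step 2 — sample variances and covariances s[i,j] = (1/(n-1)) · Σ_k (x_{k,i} - mean_i) · (x_{k,j} - mean_j), with n-1 = 3:
  s[U,U] = ((1.25)·(1.25) + (-1.75)·(-1.75) + (2.25)·(2.25) + (-1.75)·(-1.75)) / 3 = 12.75/3 = 4.25
  s[U,V] = ((1.25)·(2.75) + (-1.75)·(-4.25) + (2.25)·(0.75) + (-1.75)·(0.75)) / 3 = 11.25/3 = 3.75
  s[V,V] = ((2.75)·(2.75) + (-4.25)·(-4.25) + (0.75)·(0.75) + (0.75)·(0.75)) / 3 = 26.75/3 = 8.9167
  Sample standard deviations s_i = √(s[i,i]):
  s(U) = √(4.25) = 2.0616
  s(V) = √(8.9167) = 2.9861

Step 3 — r_{ij} = s_{ij} / (s_i · s_j):
  r[U,U] = 1 (diagonal).
  r[U,V] = 3.75 / (2.0616 · 2.9861) = 3.75 / 6.156 = 0.6092
  r[V,V] = 1 (diagonal).

R is symmetric with unit diagonal. Assembling:

R = [[1, 0.6092],
 [0.6092, 1]]


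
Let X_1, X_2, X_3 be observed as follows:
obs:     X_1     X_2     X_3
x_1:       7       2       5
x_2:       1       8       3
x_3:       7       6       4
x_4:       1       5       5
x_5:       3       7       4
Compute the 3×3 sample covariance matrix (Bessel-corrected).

Step 1 — column means:
  mean(X_1) = (7 + 1 + 7 + 1 + 3) / 5 = 19/5 = 3.8
  mean(X_2) = (2 + 8 + 6 + 5 + 7) / 5 = 28/5 = 5.6
  mean(X_3) = (5 + 3 + 4 + 5 + 4) / 5 = 21/5 = 4.2

Step 2 — sample covariance S[i,j] = (1/(n-1)) · Σ_k (x_{k,i} - mean_i) · (x_{k,j} - mean_j), with n-1 = 4.
  S[X_1,X_1] = ((3.2)·(3.2) + (-2.8)·(-2.8) + (3.2)·(3.2) + (-2.8)·(-2.8) + (-0.8)·(-0.8)) / 4 = 36.8/4 = 9.2
  S[X_1,X_2] = ((3.2)·(-3.6) + (-2.8)·(2.4) + (3.2)·(0.4) + (-2.8)·(-0.6) + (-0.8)·(1.4)) / 4 = -16.4/4 = -4.1
  S[X_1,X_3] = ((3.2)·(0.8) + (-2.8)·(-1.2) + (3.2)·(-0.2) + (-2.8)·(0.8) + (-0.8)·(-0.2)) / 4 = 3.2/4 = 0.8
  S[X_2,X_2] = ((-3.6)·(-3.6) + (2.4)·(2.4) + (0.4)·(0.4) + (-0.6)·(-0.6) + (1.4)·(1.4)) / 4 = 21.2/4 = 5.3
  S[X_2,X_3] = ((-3.6)·(0.8) + (2.4)·(-1.2) + (0.4)·(-0.2) + (-0.6)·(0.8) + (1.4)·(-0.2)) / 4 = -6.6/4 = -1.65
  S[X_3,X_3] = ((0.8)·(0.8) + (-1.2)·(-1.2) + (-0.2)·(-0.2) + (0.8)·(0.8) + (-0.2)·(-0.2)) / 4 = 2.8/4 = 0.7

S is symmetric (S[j,i] = S[i,j]). Assembling:

S = [[9.2, -4.1, 0.8],
 [-4.1, 5.3, -1.65],
 [0.8, -1.65, 0.7]]


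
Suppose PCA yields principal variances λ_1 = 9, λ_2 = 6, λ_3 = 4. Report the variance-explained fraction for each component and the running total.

Step 1 — total variance = trace(Sigma) = Σ λ_i = 9 + 6 + 4 = 19.

Step 2 — fraction explained by component i = λ_i / Σ λ:
  PC1: 9/19 = 0.4737
  PC2: 6/19 = 0.3158
  PC3: 4/19 = 0.2105

Step 3 — cumulative fraction after k components = (λ_1 + ... + λ_k) / Σ λ:
  k = 1: 9/19 = 0.4737
  k = 2: (9 + 6)/19 = 15/19 = 0.7895
  k = 3: (9 + 6 + 4)/19 = 19/19 = 1

Summary (fraction, with percent):

explained: PC1 0.4737 (47.37%), PC2 0.3158 (31.58%), PC3 0.2105 (21.05%);  cumulative: 0.4737, 0.7895, 1


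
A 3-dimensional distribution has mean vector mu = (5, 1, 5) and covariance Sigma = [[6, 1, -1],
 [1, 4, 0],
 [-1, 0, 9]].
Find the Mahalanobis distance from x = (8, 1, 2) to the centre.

Step 1 — centre the observation: (x - mu) = (3, 0, -3).

Step 2 — invert Sigma (cofactor / det for 3×3, or solve directly):
  Sigma^{-1} = [[0.1773, -0.0443, 0.0197],
 [-0.0443, 0.2611, -0.0049],
 [0.0197, -0.0049, 0.1133]].

Step 3 — form the quadratic (x - mu)^T · Sigma^{-1} · (x - mu):
  Sigma^{-1} · (x - mu) = (0.4729, -0.1182, -0.2808).
  (x - mu)^T · [Sigma^{-1} · (x - mu)] = (3)·(0.4729) + (0)·(-0.1182) + (-3)·(-0.2808) = 2.2611.

Step 4 — take square root: d = √(2.2611) ≈ 1.5037.

d(x, mu) = √(2.2611) ≈ 1.5037


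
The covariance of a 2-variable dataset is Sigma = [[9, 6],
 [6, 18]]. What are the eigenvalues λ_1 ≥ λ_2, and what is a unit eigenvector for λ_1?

Step 1 — characteristic polynomial of 2×2 Sigma:
  det(Sigma - λI) = λ² - trace · λ + det = 0.
  trace = 9 + 18 = 27, det = 9·18 - (6)² = 126.
Step 2 — discriminant:
  Δ = trace² - 4·det = 729 - 504 = 225.
Step 3 — eigenvalues:
  λ = (trace ± √Δ)/2 = (27 ± 15)/2,
  λ_1 = 21,  λ_2 = 6.

Step 4 — unit eigenvector for λ_1: solve (Sigma - λ_1 I)v = 0. First row:
  (9 - 21)·v_x + (6)·v_y = 0, i.e. (-12)·v_x + (6)·v_y = 0,
  so v ∝ (b, λ_1 - a) = (6, 12) = u.
  ||u|| = √((6)² + (12)²) = √(180) ≈ 13.4164,
  v_1 = u/||u|| ≈ (0.4472, 0.8944) (||v_1|| = 1).

λ_1 = 21,  λ_2 = 6;  v_1 ≈ (0.4472, 0.8944)


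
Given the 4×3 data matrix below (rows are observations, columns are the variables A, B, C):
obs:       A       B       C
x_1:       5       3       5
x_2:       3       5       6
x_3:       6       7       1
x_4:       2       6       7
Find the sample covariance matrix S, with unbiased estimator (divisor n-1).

Step 1 — column means:
  mean(A) = (5 + 3 + 6 + 2) / 4 = 16/4 = 4
  mean(B) = (3 + 5 + 7 + 6) / 4 = 21/4 = 5.25
  mean(C) = (5 + 6 + 1 + 7) / 4 = 19/4 = 4.75

Step 2 — sample covariance S[i,j] = (1/(n-1)) · Σ_k (x_{k,i} - mean_i) · (x_{k,j} - mean_j), with n-1 = 3.
  S[A,A] = ((1)·(1) + (-1)·(-1) + (2)·(2) + (-2)·(-2)) / 3 = 10/3 = 3.3333
  S[A,B] = ((1)·(-2.25) + (-1)·(-0.25) + (2)·(1.75) + (-2)·(0.75)) / 3 = 0/3 = 0
  S[A,C] = ((1)·(0.25) + (-1)·(1.25) + (2)·(-3.75) + (-2)·(2.25)) / 3 = -13/3 = -4.3333
  S[B,B] = ((-2.25)·(-2.25) + (-0.25)·(-0.25) + (1.75)·(1.75) + (0.75)·(0.75)) / 3 = 8.75/3 = 2.9167
  S[B,C] = ((-2.25)·(0.25) + (-0.25)·(1.25) + (1.75)·(-3.75) + (0.75)·(2.25)) / 3 = -5.75/3 = -1.9167
  S[C,C] = ((0.25)·(0.25) + (1.25)·(1.25) + (-3.75)·(-3.75) + (2.25)·(2.25)) / 3 = 20.75/3 = 6.9167

S is symmetric (S[j,i] = S[i,j]). Assembling:

S = [[3.3333, 0, -4.3333],
 [0, 2.9167, -1.9167],
 [-4.3333, -1.9167, 6.9167]]


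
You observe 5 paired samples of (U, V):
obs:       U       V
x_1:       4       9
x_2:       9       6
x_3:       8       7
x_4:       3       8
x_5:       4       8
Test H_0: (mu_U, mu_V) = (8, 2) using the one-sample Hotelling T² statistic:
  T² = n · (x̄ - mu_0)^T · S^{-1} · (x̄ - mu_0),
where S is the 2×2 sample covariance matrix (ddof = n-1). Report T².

Step 1 — sample mean vector:
  mean(U) = (4 + 9 + 8 + 3 + 4) / 5 = 28/5 = 5.6
  mean(V) = (9 + 6 + 7 + 8 + 8) / 5 = 38/5 = 7.6
  x̄ = (5.6, 7.6),  deviation x̄ - mu_0 = (5.6, 7.6) - (8, 2) = (-2.4, 5.6).

Step 2 — sample covariance matrix, S[i,j] = (1/(n-1)) · Σ_k (x_{k,i} - mean_i) · (x_{k,j} - mean_j), divisor n-1 = 4:
  S[U,U] = ((-1.6)·(-1.6) + (3.4)·(3.4) + (2.4)·(2.4) + (-2.6)·(-2.6) + (-1.6)·(-1.6)) / 4 = 29.2/4 = 7.3
  S[U,V] = ((-1.6)·(1.4) + (3.4)·(-1.6) + (2.4)·(-0.6) + (-2.6)·(0.4) + (-1.6)·(0.4)) / 4 = -10.8/4 = -2.7
  S[V,V] = ((1.4)·(1.4) + (-1.6)·(-1.6) + (-0.6)·(-0.6) + (0.4)·(0.4) + (0.4)·(0.4)) / 4 = 5.2/4 = 1.3
  S = [[7.3, -2.7],
 [-2.7, 1.3]].

Step 3 — invert S. det(S) = 7.3·1.3 - (-2.7)² = 2.2.
  S^{-1} = (1/det) · [[d, -b], [-b, a]] = [[0.5909, 1.2273],
 [1.2273, 3.3182]].

Step 4 — quadratic form (x̄ - mu_0)^T · S^{-1} · (x̄ - mu_0):
  S^{-1} · (x̄ - mu_0) = (5.4545, 15.6364),
  (x̄ - mu_0)^T · [...] = (-2.4)·(5.4545) + (5.6)·(15.6364) = 74.4727.

Step 5 — scale by n: T² = 5 · 74.4727 = 372.3636.

T² ≈ 372.3636


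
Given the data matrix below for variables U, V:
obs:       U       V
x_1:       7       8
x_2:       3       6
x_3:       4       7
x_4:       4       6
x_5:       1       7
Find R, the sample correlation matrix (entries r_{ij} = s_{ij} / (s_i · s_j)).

Step 1 — column means:
  mean(U) = (7 + 3 + 4 + 4 + 1) / 5 = 19/5 = 3.8
  mean(V) = (8 + 6 + 7 + 6 + 7) / 5 = 34/5 = 6.8

Step 2 — sample variances and covariances s[i,j] = (1/(n-1)) · Σ_k (x_{k,i} - mean_i) · (x_{k,j} - mean_j), with n-1 = 4:
  s[U,U] = ((3.2)·(3.2) + (-0.8)·(-0.8) + (0.2)·(0.2) + (0.2)·(0.2) + (-2.8)·(-2.8)) / 4 = 18.8/4 = 4.7
  s[U,V] = ((3.2)·(1.2) + (-0.8)·(-0.8) + (0.2)·(0.2) + (0.2)·(-0.8) + (-2.8)·(0.2)) / 4 = 3.8/4 = 0.95
  s[V,V] = ((1.2)·(1.2) + (-0.8)·(-0.8) + (0.2)·(0.2) + (-0.8)·(-0.8) + (0.2)·(0.2)) / 4 = 2.8/4 = 0.7
  Sample standard deviations s_i = √(s[i,i]):
  s(U) = √(4.7) = 2.1679
  s(V) = √(0.7) = 0.8367

Step 3 — r_{ij} = s_{ij} / (s_i · s_j):
  r[U,U] = 1 (diagonal).
  r[U,V] = 0.95 / (2.1679 · 0.8367) = 0.95 / 1.8138 = 0.5238
  r[V,V] = 1 (diagonal).

R is symmetric with unit diagonal. Assembling:

R = [[1, 0.5238],
 [0.5238, 1]]


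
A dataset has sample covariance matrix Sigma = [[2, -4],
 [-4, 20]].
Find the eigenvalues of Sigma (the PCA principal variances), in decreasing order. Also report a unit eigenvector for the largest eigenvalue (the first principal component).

Step 1 — characteristic polynomial of 2×2 Sigma:
  det(Sigma - λI) = λ² - trace · λ + det = 0.
  trace = 2 + 20 = 22, det = 2·20 - (-4)² = 24.
Step 2 — discriminant:
  Δ = trace² - 4·det = 484 - 96 = 388.
Step 3 — eigenvalues:
  λ = (trace ± √Δ)/2 = (22 ± 19.6977)/2,
  λ_1 = 20.8489,  λ_2 = 1.1511.

Step 4 — unit eigenvector for λ_1: solve (Sigma - λ_1 I)v = 0. First row:
  (2 - 20.8489)·v_x + (-4)·v_y = 0, i.e. (-18.8489)·v_x + (-4)·v_y = 0,
  so v ∝ (b, λ_1 - a) = (-4, 18.8489); multiply by -1 so the first entry is positive: u = (4, -18.8489).
  ||u|| = √((4)² + (-18.8489)²) = √(371.2794) ≈ 19.2686,
  v_1 = u/||u|| ≈ (0.2076, -0.9782) (||v_1|| = 1).

λ_1 = 20.8489,  λ_2 = 1.1511;  v_1 ≈ (0.2076, -0.9782)


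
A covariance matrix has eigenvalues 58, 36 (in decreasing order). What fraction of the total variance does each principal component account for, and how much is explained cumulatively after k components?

Step 1 — total variance = trace(Sigma) = Σ λ_i = 58 + 36 = 94.

Step 2 — fraction explained by component i = λ_i / Σ λ:
  PC1: 58/94 = 0.617
  PC2: 36/94 = 0.383

Step 3 — cumulative fraction after k components = (λ_1 + ... + λ_k) / Σ λ:
  k = 1: 58/94 = 0.617
  k = 2: (58 + 36)/94 = 94/94 = 1

Summary (fraction, with percent):

explained: PC1 0.617 (61.7%), PC2 0.383 (38.3%);  cumulative: 0.617, 1


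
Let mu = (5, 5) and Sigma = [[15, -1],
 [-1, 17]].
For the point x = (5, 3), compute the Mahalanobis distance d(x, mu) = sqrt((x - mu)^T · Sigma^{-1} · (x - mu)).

Step 1 — centre the observation: (x - mu) = (0, -2).

Step 2 — invert Sigma. det(Sigma) = 15·17 - (-1)² = 254.
  Sigma^{-1} = (1/det) · [[d, -b], [-b, a]] = [[0.0669, 0.0039],
 [0.0039, 0.0591]].

Step 3 — form the quadratic (x - mu)^T · Sigma^{-1} · (x - mu):
  Sigma^{-1} · (x - mu) = (-0.0079, -0.1181).
  (x - mu)^T · [Sigma^{-1} · (x - mu)] = (0)·(-0.0079) + (-2)·(-0.1181) = 0.2362.

Step 4 — take square root: d = √(0.2362) ≈ 0.486.

d(x, mu) = √(0.2362) ≈ 0.486


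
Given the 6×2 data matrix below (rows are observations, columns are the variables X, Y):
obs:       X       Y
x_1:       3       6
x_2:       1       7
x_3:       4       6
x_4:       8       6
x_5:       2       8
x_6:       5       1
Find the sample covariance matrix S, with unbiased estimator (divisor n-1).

Step 1 — column means:
  mean(X) = (3 + 1 + 4 + 8 + 2 + 5) / 6 = 23/6 = 3.8333
  mean(Y) = (6 + 7 + 6 + 6 + 8 + 1) / 6 = 34/6 = 5.6667

Step 2 — sample covariance S[i,j] = (1/(n-1)) · Σ_k (x_{k,i} - mean_i) · (x_{k,j} - mean_j), with n-1 = 5.
  S[X,X] = ((-0.8333)·(-0.8333) + (-2.8333)·(-2.8333) + (0.1667)·(0.1667) + (4.1667)·(4.1667) + (-1.8333)·(-1.8333) + (1.1667)·(1.1667)) / 5 = 30.8333/5 = 6.1667
  S[X,Y] = ((-0.8333)·(0.3333) + (-2.8333)·(1.3333) + (0.1667)·(0.3333) + (4.1667)·(0.3333) + (-1.8333)·(2.3333) + (1.1667)·(-4.6667)) / 5 = -12.3333/5 = -2.4667
  S[Y,Y] = ((0.3333)·(0.3333) + (1.3333)·(1.3333) + (0.3333)·(0.3333) + (0.3333)·(0.3333) + (2.3333)·(2.3333) + (-4.6667)·(-4.6667)) / 5 = 29.3333/5 = 5.8667

S is symmetric (S[j,i] = S[i,j]). Assembling:

S = [[6.1667, -2.4667],
 [-2.4667, 5.8667]]


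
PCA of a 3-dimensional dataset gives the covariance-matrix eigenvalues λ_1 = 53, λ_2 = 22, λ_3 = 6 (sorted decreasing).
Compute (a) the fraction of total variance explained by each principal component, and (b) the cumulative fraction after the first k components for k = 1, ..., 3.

Step 1 — total variance = trace(Sigma) = Σ λ_i = 53 + 22 + 6 = 81.

Step 2 — fraction explained by component i = λ_i / Σ λ:
  PC1: 53/81 = 0.6543
  PC2: 22/81 = 0.2716
  PC3: 6/81 = 0.0741

Step 3 — cumulative fraction after k components = (λ_1 + ... + λ_k) / Σ λ:
  k = 1: 53/81 = 0.6543
  k = 2: (53 + 22)/81 = 75/81 = 0.9259
  k = 3: (53 + 22 + 6)/81 = 81/81 = 1

Summary (fraction, with percent):

explained: PC1 0.6543 (65.43%), PC2 0.2716 (27.16%), PC3 0.0741 (7.41%);  cumulative: 0.6543, 0.9259, 1


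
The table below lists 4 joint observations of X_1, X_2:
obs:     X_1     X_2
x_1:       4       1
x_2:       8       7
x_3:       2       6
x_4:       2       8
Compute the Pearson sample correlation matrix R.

Step 1 — column means:
  mean(X_1) = (4 + 8 + 2 + 2) / 4 = 16/4 = 4
  mean(X_2) = (1 + 7 + 6 + 8) / 4 = 22/4 = 5.5

Step 2 — sample variances and covariances s[i,j] = (1/(n-1)) · Σ_k (x_{k,i} - mean_i) · (x_{k,j} - mean_j), with n-1 = 3:
  s[X_1,X_1] = ((0)·(0) + (4)·(4) + (-2)·(-2) + (-2)·(-2)) / 3 = 24/3 = 8
  s[X_1,X_2] = ((0)·(-4.5) + (4)·(1.5) + (-2)·(0.5) + (-2)·(2.5)) / 3 = 0/3 = 0
  s[X_2,X_2] = ((-4.5)·(-4.5) + (1.5)·(1.5) + (0.5)·(0.5) + (2.5)·(2.5)) / 3 = 29/3 = 9.6667
  Sample standard deviations s_i = √(s[i,i]):
  s(X_1) = √(8) = 2.8284
  s(X_2) = √(9.6667) = 3.1091

Step 3 — r_{ij} = s_{ij} / (s_i · s_j):
  r[X_1,X_1] = 1 (diagonal).
  r[X_1,X_2] = 0 / (2.8284 · 3.1091) = 0 / 8.7939 = 0
  r[X_2,X_2] = 1 (diagonal).

R is symmetric with unit diagonal. Assembling:

R = [[1, 0],
 [0, 1]]


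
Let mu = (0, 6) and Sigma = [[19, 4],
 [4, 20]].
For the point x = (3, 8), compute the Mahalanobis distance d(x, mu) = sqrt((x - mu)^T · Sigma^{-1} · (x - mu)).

Step 1 — centre the observation: (x - mu) = (3, 2).

Step 2 — invert Sigma. det(Sigma) = 19·20 - (4)² = 364.
  Sigma^{-1} = (1/det) · [[d, -b], [-b, a]] = [[0.0549, -0.011],
 [-0.011, 0.0522]].

Step 3 — form the quadratic (x - mu)^T · Sigma^{-1} · (x - mu):
  Sigma^{-1} · (x - mu) = (0.1429, 0.0714).
  (x - mu)^T · [Sigma^{-1} · (x - mu)] = (3)·(0.1429) + (2)·(0.0714) = 0.5714.

Step 4 — take square root: d = √(0.5714) ≈ 0.7559.

d(x, mu) = √(0.5714) ≈ 0.7559


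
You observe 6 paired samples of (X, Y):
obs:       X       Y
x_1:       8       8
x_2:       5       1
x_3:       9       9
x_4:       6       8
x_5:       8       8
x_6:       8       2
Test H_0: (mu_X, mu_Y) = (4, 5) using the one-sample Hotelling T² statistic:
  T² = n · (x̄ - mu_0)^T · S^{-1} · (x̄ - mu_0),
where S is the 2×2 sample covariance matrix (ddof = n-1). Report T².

Step 1 — sample mean vector:
  mean(X) = (8 + 5 + 9 + 6 + 8 + 8) / 6 = 44/6 = 7.3333
  mean(Y) = (8 + 1 + 9 + 8 + 8 + 2) / 6 = 36/6 = 6
  x̄ = (7.3333, 6),  deviation x̄ - mu_0 = (7.3333, 6) - (4, 5) = (3.3333, 1).

Step 2 — sample covariance matrix, S[i,j] = (1/(n-1)) · Σ_k (x_{k,i} - mean_i) · (x_{k,j} - mean_j), divisor n-1 = 5:
  S[X,X] = ((0.6667)·(0.6667) + (-2.3333)·(-2.3333) + (1.6667)·(1.6667) + (-1.3333)·(-1.3333) + (0.6667)·(0.6667) + (0.6667)·(0.6667)) / 5 = 11.3333/5 = 2.2667
  S[X,Y] = ((0.6667)·(2) + (-2.3333)·(-5) + (1.6667)·(3) + (-1.3333)·(2) + (0.6667)·(2) + (0.6667)·(-4)) / 5 = 14/5 = 2.8
  S[Y,Y] = ((2)·(2) + (-5)·(-5) + (3)·(3) + (2)·(2) + (2)·(2) + (-4)·(-4)) / 5 = 62/5 = 12.4
  S = [[2.2667, 2.8],
 [2.8, 12.4]].

Step 3 — invert S. det(S) = 2.2667·12.4 - (2.8)² = 20.2667.
  S^{-1} = (1/det) · [[d, -b], [-b, a]] = [[0.6118, -0.1382],
 [-0.1382, 0.1118]].

Step 4 — quadratic form (x̄ - mu_0)^T · S^{-1} · (x̄ - mu_0):
  S^{-1} · (x̄ - mu_0) = (1.9013, -0.3487),
  (x̄ - mu_0)^T · [...] = (3.3333)·(1.9013) + (1)·(-0.3487) = 5.989.

Step 5 — scale by n: T² = 6 · 5.989 = 35.9342.

T² ≈ 35.9342


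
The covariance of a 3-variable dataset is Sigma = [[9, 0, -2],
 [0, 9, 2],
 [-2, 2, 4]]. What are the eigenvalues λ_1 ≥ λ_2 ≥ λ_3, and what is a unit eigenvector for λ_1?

Step 1 — characteristic polynomial p(λ) = det(λI - Sigma) = λ³ - tr·λ² + c_1·λ - det, where tr = trace, c_1 = sum of the principal 2×2 minors, det = det(Sigma):
  tr = 9 + 9 + 4 = 22,
  c_1 = (9·9 - (0)²) + (9·4 - (-2)²) + (9·4 - (2)²) = 81 + 32 + 32 = 145,
  det = 9·(9·4 - (2)²) - (0)·((0)·4 - (2)·(-2)) + (-2)·((0)·(2) - 9·(-2)) = 9·(32) - (0)·(4) + (-2)·(18) = 252.
  So p(λ) = λ³ - 22λ² + 145λ - 252.
Step 2 — look for an integer root (rational root theorem: any rational root is an integer divisor of 252). Testing λ = 9:
  p(9) = 729 - 1782 + 1305 - 252 = 0  ✓
  Dividing out (λ - 9): p(λ) = (λ - 9)(λ² - 13λ + 28).
Step 3 — remaining eigenvalues from the quadratic λ² - 13λ + 28 = 0:
  Δ = 13² - 4·28 = 169 - 112 = 57,  λ = (13 ± √57)/2 = (13 ± 7.5498)/2 ≈ 10.2749 or 2.7251.
  Sorted: λ_1 = 10.2749,  λ_2 = 9,  λ_3 = 2.7251  (check: sum = 22 = tr ✓).

Step 4 — unit eigenvector for λ_1 ≈ 10.2749: v spans the null space of (Sigma - λ_1 I), whose rows are
  r_1 = (-1.2749, 0, -2),  r_2 = (0, -1.2749, 2),  r_3 = (-2, 2, -6.2749).
  v is orthogonal to every row, so take v ∝ r_1 × r_2 = ((0)·(2) - (-2)·(-1.2749), (-2)·(0) - (-1.2749)·(2), (-1.2749)·(-1.2749) - (0)·(0)) ≈ (-2.5498, 2.5498, 1.6254).
  Rescale (multiply by -1 so the first nonzero entry is positive): u = (2.5498, -2.5498, -1.6254).
  ||u|| = √((2.5498)² + (-2.5498)² + (-1.6254)²) = √(15.6453) ≈ 3.9554,  v_1 = u/||u|| ≈ (0.6446, -0.6446, -0.4109) (||v_1|| = 1).

λ_1 = 10.2749,  λ_2 = 9,  λ_3 = 2.7251;  v_1 ≈ (0.6446, -0.6446, -0.4109)


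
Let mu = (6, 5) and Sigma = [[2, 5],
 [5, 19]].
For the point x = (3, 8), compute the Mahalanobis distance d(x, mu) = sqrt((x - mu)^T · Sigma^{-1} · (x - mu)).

Step 1 — centre the observation: (x - mu) = (-3, 3).

Step 2 — invert Sigma. det(Sigma) = 2·19 - (5)² = 13.
  Sigma^{-1} = (1/det) · [[d, -b], [-b, a]] = [[1.4615, -0.3846],
 [-0.3846, 0.1538]].

Step 3 — form the quadratic (x - mu)^T · Sigma^{-1} · (x - mu):
  Sigma^{-1} · (x - mu) = (-5.5385, 1.6154).
  (x - mu)^T · [Sigma^{-1} · (x - mu)] = (-3)·(-5.5385) + (3)·(1.6154) = 21.4615.

Step 4 — take square root: d = √(21.4615) ≈ 4.6327.

d(x, mu) = √(21.4615) ≈ 4.6327


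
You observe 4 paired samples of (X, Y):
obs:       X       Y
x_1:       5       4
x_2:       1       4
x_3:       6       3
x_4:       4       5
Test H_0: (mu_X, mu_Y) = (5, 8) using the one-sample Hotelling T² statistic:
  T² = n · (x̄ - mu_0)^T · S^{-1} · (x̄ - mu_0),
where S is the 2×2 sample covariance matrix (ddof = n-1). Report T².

Step 1 — sample mean vector:
  mean(X) = (5 + 1 + 6 + 4) / 4 = 16/4 = 4
  mean(Y) = (4 + 4 + 3 + 5) / 4 = 16/4 = 4
  x̄ = (4, 4),  deviation x̄ - mu_0 = (4, 4) - (5, 8) = (-1, -4).

Step 2 — sample covariance matrix, S[i,j] = (1/(n-1)) · Σ_k (x_{k,i} - mean_i) · (x_{k,j} - mean_j), divisor n-1 = 3:
  S[X,X] = ((1)·(1) + (-3)·(-3) + (2)·(2) + (0)·(0)) / 3 = 14/3 = 4.6667
  S[X,Y] = ((1)·(0) + (-3)·(0) + (2)·(-1) + (0)·(1)) / 3 = -2/3 = -0.6667
  S[Y,Y] = ((0)·(0) + (0)·(0) + (-1)·(-1) + (1)·(1)) / 3 = 2/3 = 0.6667
  S = [[4.6667, -0.6667],
 [-0.6667, 0.6667]].

Step 3 — invert S. det(S) = 4.6667·0.6667 - (-0.6667)² = 2.6667.
  S^{-1} = (1/det) · [[d, -b], [-b, a]] = [[0.25, 0.25],
 [0.25, 1.75]].

Step 4 — quadratic form (x̄ - mu_0)^T · S^{-1} · (x̄ - mu_0):
  S^{-1} · (x̄ - mu_0) = (-1.25, -7.25),
  (x̄ - mu_0)^T · [...] = (-1)·(-1.25) + (-4)·(-7.25) = 30.25.

Step 5 — scale by n: T² = 4 · 30.25 = 121.

T² ≈ 121


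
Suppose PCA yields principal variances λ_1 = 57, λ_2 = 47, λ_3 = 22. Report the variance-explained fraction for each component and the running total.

Step 1 — total variance = trace(Sigma) = Σ λ_i = 57 + 47 + 22 = 126.

Step 2 — fraction explained by component i = λ_i / Σ λ:
  PC1: 57/126 = 0.4524
  PC2: 47/126 = 0.373
  PC3: 22/126 = 0.1746

Step 3 — cumulative fraction after k components = (λ_1 + ... + λ_k) / Σ λ:
  k = 1: 57/126 = 0.4524
  k = 2: (57 + 47)/126 = 104/126 = 0.8254
  k = 3: (57 + 47 + 22)/126 = 126/126 = 1

Summary (fraction, with percent):

explained: PC1 0.4524 (45.24%), PC2 0.373 (37.3%), PC3 0.1746 (17.46%);  cumulative: 0.4524, 0.8254, 1


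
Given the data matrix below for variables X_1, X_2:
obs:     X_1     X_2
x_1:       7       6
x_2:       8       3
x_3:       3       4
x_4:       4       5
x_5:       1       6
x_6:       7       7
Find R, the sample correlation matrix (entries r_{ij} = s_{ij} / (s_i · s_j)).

Step 1 — column means:
  mean(X_1) = (7 + 8 + 3 + 4 + 1 + 7) / 6 = 30/6 = 5
  mean(X_2) = (6 + 3 + 4 + 5 + 6 + 7) / 6 = 31/6 = 5.1667

Step 2 — sample variances and covariances s[i,j] = (1/(n-1)) · Σ_k (x_{k,i} - mean_i) · (x_{k,j} - mean_j), with n-1 = 5:
  s[X_1,X_1] = ((2)·(2) + (3)·(3) + (-2)·(-2) + (-1)·(-1) + (-4)·(-4) + (2)·(2)) / 5 = 38/5 = 7.6
  s[X_1,X_2] = ((2)·(0.8333) + (3)·(-2.1667) + (-2)·(-1.1667) + (-1)·(-0.1667) + (-4)·(0.8333) + (2)·(1.8333)) / 5 = -2/5 = -0.4
  s[X_2,X_2] = ((0.8333)·(0.8333) + (-2.1667)·(-2.1667) + (-1.1667)·(-1.1667) + (-0.1667)·(-0.1667) + (0.8333)·(0.8333) + (1.8333)·(1.8333)) / 5 = 10.8333/5 = 2.1667
  Sample standard deviations s_i = √(s[i,i]):
  s(X_1) = √(7.6) = 2.7568
  s(X_2) = √(2.1667) = 1.472

Step 3 — r_{ij} = s_{ij} / (s_i · s_j):
  r[X_1,X_1] = 1 (diagonal).
  r[X_1,X_2] = -0.4 / (2.7568 · 1.472) = -0.4 / 4.0579 = -0.0986
  r[X_2,X_2] = 1 (diagonal).

R is symmetric with unit diagonal. Assembling:

R = [[1, -0.0986],
 [-0.0986, 1]]


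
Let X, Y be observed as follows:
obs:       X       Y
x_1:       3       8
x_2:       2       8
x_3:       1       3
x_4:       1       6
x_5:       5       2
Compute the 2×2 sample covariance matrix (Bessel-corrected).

Step 1 — column means:
  mean(X) = (3 + 2 + 1 + 1 + 5) / 5 = 12/5 = 2.4
  mean(Y) = (8 + 8 + 3 + 6 + 2) / 5 = 27/5 = 5.4

Step 2 — sample covariance S[i,j] = (1/(n-1)) · Σ_k (x_{k,i} - mean_i) · (x_{k,j} - mean_j), with n-1 = 4.
  S[X,X] = ((0.6)·(0.6) + (-0.4)·(-0.4) + (-1.4)·(-1.4) + (-1.4)·(-1.4) + (2.6)·(2.6)) / 4 = 11.2/4 = 2.8
  S[X,Y] = ((0.6)·(2.6) + (-0.4)·(2.6) + (-1.4)·(-2.4) + (-1.4)·(0.6) + (2.6)·(-3.4)) / 4 = -5.8/4 = -1.45
  S[Y,Y] = ((2.6)·(2.6) + (2.6)·(2.6) + (-2.4)·(-2.4) + (0.6)·(0.6) + (-3.4)·(-3.4)) / 4 = 31.2/4 = 7.8

S is symmetric (S[j,i] = S[i,j]). Assembling:

S = [[2.8, -1.45],
 [-1.45, 7.8]]


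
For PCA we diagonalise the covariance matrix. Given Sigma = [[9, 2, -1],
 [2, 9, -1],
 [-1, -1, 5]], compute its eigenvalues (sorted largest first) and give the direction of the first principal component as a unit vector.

Step 1 — characteristic polynomial p(λ) = det(λI - Sigma) = λ³ - tr·λ² + c_1·λ - det, where tr = trace, c_1 = sum of the principal 2×2 minors, det = det(Sigma):
  tr = 9 + 9 + 5 = 23,
  c_1 = (9·9 - (2)²) + (9·5 - (-1)²) + (9·5 - (-1)²) = 77 + 44 + 44 = 165,
  det = 9·(9·5 - (-1)²) - (2)·((2)·5 - (-1)·(-1)) + (-1)·((2)·(-1) - 9·(-1)) = 9·(44) - (2)·(9) + (-1)·(7) = 371.
  So p(λ) = λ³ - 23λ² + 165λ - 371.
Step 2 — look for an integer root (rational root theorem: any rational root is an integer divisor of 371). Testing λ = 7:
  p(7) = 343 - 1127 + 1155 - 371 = 0  ✓
  Dividing out (λ - 7): p(λ) = (λ - 7)(λ² - 16λ + 53).
Step 3 — remaining eigenvalues from the quadratic λ² - 16λ + 53 = 0:
  Δ = 16² - 4·53 = 256 - 212 = 44,  λ = (16 ± √44)/2 = (16 ± 6.6332)/2 ≈ 11.3166 or 4.6834.
  Sorted: λ_1 = 11.3166,  λ_2 = 7,  λ_3 = 4.6834  (check: sum = 23 = tr ✓).

Step 4 — unit eigenvector for λ_1 ≈ 11.3166: v spans the null space of (Sigma - λ_1 I), whose rows are
  r_1 = (-2.3166, 2, -1),  r_2 = (2, -2.3166, -1),  r_3 = (-1, -1, -6.3166).
  v is orthogonal to every row, so take v ∝ r_1 × r_2 = ((2)·(-1) - (-1)·(-2.3166), (-1)·(2) - (-2.3166)·(-1), (-2.3166)·(-2.3166) - (2)·(2)) ≈ (-4.3166, -4.3166, 1.3668).
  Rescale (multiply by -1 so the first nonzero entry is positive): u = (4.3166, 4.3166, -1.3668).
  ||u|| = √((4.3166)² + (4.3166)² + (-1.3668)²) = √(39.1345) ≈ 6.2558,  v_1 = u/||u|| ≈ (0.69, 0.69, -0.2185) (||v_1|| = 1).

λ_1 = 11.3166,  λ_2 = 7,  λ_3 = 4.6834;  v_1 ≈ (0.69, 0.69, -0.2185)


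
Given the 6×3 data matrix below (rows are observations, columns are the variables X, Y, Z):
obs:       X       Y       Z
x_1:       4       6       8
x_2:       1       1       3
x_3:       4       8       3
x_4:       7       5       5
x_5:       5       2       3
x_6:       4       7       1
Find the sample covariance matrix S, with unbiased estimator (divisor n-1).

Step 1 — column means:
  mean(X) = (4 + 1 + 4 + 7 + 5 + 4) / 6 = 25/6 = 4.1667
  mean(Y) = (6 + 1 + 8 + 5 + 2 + 7) / 6 = 29/6 = 4.8333
  mean(Z) = (8 + 3 + 3 + 5 + 3 + 1) / 6 = 23/6 = 3.8333

Step 2 — sample covariance S[i,j] = (1/(n-1)) · Σ_k (x_{k,i} - mean_i) · (x_{k,j} - mean_j), with n-1 = 5.
  S[X,X] = ((-0.1667)·(-0.1667) + (-3.1667)·(-3.1667) + (-0.1667)·(-0.1667) + (2.8333)·(2.8333) + (0.8333)·(0.8333) + (-0.1667)·(-0.1667)) / 5 = 18.8333/5 = 3.7667
  S[X,Y] = ((-0.1667)·(1.1667) + (-3.1667)·(-3.8333) + (-0.1667)·(3.1667) + (2.8333)·(0.1667) + (0.8333)·(-2.8333) + (-0.1667)·(2.1667)) / 5 = 9.1667/5 = 1.8333
  S[X,Z] = ((-0.1667)·(4.1667) + (-3.1667)·(-0.8333) + (-0.1667)·(-0.8333) + (2.8333)·(1.1667) + (0.8333)·(-0.8333) + (-0.1667)·(-2.8333)) / 5 = 5.1667/5 = 1.0333
  S[Y,Y] = ((1.1667)·(1.1667) + (-3.8333)·(-3.8333) + (3.1667)·(3.1667) + (0.1667)·(0.1667) + (-2.8333)·(-2.8333) + (2.1667)·(2.1667)) / 5 = 38.8333/5 = 7.7667
  S[Y,Z] = ((1.1667)·(4.1667) + (-3.8333)·(-0.8333) + (3.1667)·(-0.8333) + (0.1667)·(1.1667) + (-2.8333)·(-0.8333) + (2.1667)·(-2.8333)) / 5 = 1.8333/5 = 0.3667
  S[Z,Z] = ((4.1667)·(4.1667) + (-0.8333)·(-0.8333) + (-0.8333)·(-0.8333) + (1.1667)·(1.1667) + (-0.8333)·(-0.8333) + (-2.8333)·(-2.8333)) / 5 = 28.8333/5 = 5.7667

S is symmetric (S[j,i] = S[i,j]). Assembling:

S = [[3.7667, 1.8333, 1.0333],
 [1.8333, 7.7667, 0.3667],
 [1.0333, 0.3667, 5.7667]]


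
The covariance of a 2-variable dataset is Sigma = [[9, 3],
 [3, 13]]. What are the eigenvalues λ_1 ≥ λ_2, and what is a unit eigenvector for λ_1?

Step 1 — characteristic polynomial of 2×2 Sigma:
  det(Sigma - λI) = λ² - trace · λ + det = 0.
  trace = 9 + 13 = 22, det = 9·13 - (3)² = 108.
Step 2 — discriminant:
  Δ = trace² - 4·det = 484 - 432 = 52.
Step 3 — eigenvalues:
  λ = (trace ± √Δ)/2 = (22 ± 7.2111)/2,
  λ_1 = 14.6056,  λ_2 = 7.3944.

Step 4 — unit eigenvector for λ_1: solve (Sigma - λ_1 I)v = 0. First row:
  (9 - 14.6056)·v_x + (3)·v_y = 0, i.e. (-5.6056)·v_x + (3)·v_y = 0,
  so v ∝ (b, λ_1 - a) = (3, 5.6056) = u.
  ||u|| = √((3)² + (5.6056)²) = √(40.4222) ≈ 6.3578,
  v_1 = u/||u|| ≈ (0.4719, 0.8817) (||v_1|| = 1).

λ_1 = 14.6056,  λ_2 = 7.3944;  v_1 ≈ (0.4719, 0.8817)


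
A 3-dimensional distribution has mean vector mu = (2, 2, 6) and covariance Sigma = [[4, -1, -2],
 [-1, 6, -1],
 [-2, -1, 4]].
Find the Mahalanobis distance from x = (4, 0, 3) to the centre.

Step 1 — centre the observation: (x - mu) = (2, -2, -3).

Step 2 — invert Sigma (cofactor / det for 3×3, or solve directly):
  Sigma^{-1} = [[0.3833, 0.1, 0.2167],
 [0.1, 0.2, 0.1],
 [0.2167, 0.1, 0.3833]].

Step 3 — form the quadratic (x - mu)^T · Sigma^{-1} · (x - mu):
  Sigma^{-1} · (x - mu) = (-0.0833, -0.5, -0.9167).
  (x - mu)^T · [Sigma^{-1} · (x - mu)] = (2)·(-0.0833) + (-2)·(-0.5) + (-3)·(-0.9167) = 3.5833.

Step 4 — take square root: d = √(3.5833) ≈ 1.893.

d(x, mu) = √(3.5833) ≈ 1.893


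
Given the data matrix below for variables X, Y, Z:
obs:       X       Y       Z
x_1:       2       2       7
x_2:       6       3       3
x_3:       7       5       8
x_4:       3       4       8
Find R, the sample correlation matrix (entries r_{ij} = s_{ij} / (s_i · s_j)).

Step 1 — column means:
  mean(X) = (2 + 6 + 7 + 3) / 4 = 18/4 = 4.5
  mean(Y) = (2 + 3 + 5 + 4) / 4 = 14/4 = 3.5
  mean(Z) = (7 + 3 + 8 + 8) / 4 = 26/4 = 6.5

Step 2 — sample variances and covariances s[i,j] = (1/(n-1)) · Σ_k (x_{k,i} - mean_i) · (x_{k,j} - mean_j), with n-1 = 3:
  s[X,X] = ((-2.5)·(-2.5) + (1.5)·(1.5) + (2.5)·(2.5) + (-1.5)·(-1.5)) / 3 = 17/3 = 5.6667
  s[X,Y] = ((-2.5)·(-1.5) + (1.5)·(-0.5) + (2.5)·(1.5) + (-1.5)·(0.5)) / 3 = 6/3 = 2
  s[X,Z] = ((-2.5)·(0.5) + (1.5)·(-3.5) + (2.5)·(1.5) + (-1.5)·(1.5)) / 3 = -5/3 = -1.6667
  s[Y,Y] = ((-1.5)·(-1.5) + (-0.5)·(-0.5) + (1.5)·(1.5) + (0.5)·(0.5)) / 3 = 5/3 = 1.6667
  s[Y,Z] = ((-1.5)·(0.5) + (-0.5)·(-3.5) + (1.5)·(1.5) + (0.5)·(1.5)) / 3 = 4/3 = 1.3333
  s[Z,Z] = ((0.5)·(0.5) + (-3.5)·(-3.5) + (1.5)·(1.5) + (1.5)·(1.5)) / 3 = 17/3 = 5.6667
  Sample standard deviations s_i = √(s[i,i]):
  s(X) = √(5.6667) = 2.3805
  s(Y) = √(1.6667) = 1.291
  s(Z) = √(5.6667) = 2.3805

Step 3 — r_{ij} = s_{ij} / (s_i · s_j):
  r[X,X] = 1 (diagonal).
  r[X,Y] = 2 / (2.3805 · 1.291) = 2 / 3.0732 = 0.6508
  r[X,Z] = -1.6667 / (2.3805 · 2.3805) = -1.6667 / 5.6667 = -0.2941
  r[Y,Y] = 1 (diagonal).
  r[Y,Z] = 1.3333 / (1.291 · 2.3805) = 1.3333 / 3.0732 = 0.4339
  r[Z,Z] = 1 (diagonal).

R is symmetric with unit diagonal. Assembling:

R = [[1, 0.6508, -0.2941],
 [0.6508, 1, 0.4339],
 [-0.2941, 0.4339, 1]]


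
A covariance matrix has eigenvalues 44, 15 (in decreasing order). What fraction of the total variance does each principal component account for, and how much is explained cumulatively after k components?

Step 1 — total variance = trace(Sigma) = Σ λ_i = 44 + 15 = 59.

Step 2 — fraction explained by component i = λ_i / Σ λ:
  PC1: 44/59 = 0.7458
  PC2: 15/59 = 0.2542

Step 3 — cumulative fraction after k components = (λ_1 + ... + λ_k) / Σ λ:
  k = 1: 44/59 = 0.7458
  k = 2: (44 + 15)/59 = 59/59 = 1

Summary (fraction, with percent):

explained: PC1 0.7458 (74.58%), PC2 0.2542 (25.42%);  cumulative: 0.7458, 1
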